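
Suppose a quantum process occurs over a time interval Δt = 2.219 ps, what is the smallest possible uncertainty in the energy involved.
148.313 μeV

Using the energy-time uncertainty principle:
ΔEΔt ≥ ℏ/2

The minimum uncertainty in energy is:
ΔE_min = ℏ/(2Δt)
ΔE_min = (1.055e-34 J·s) / (2 × 2.219e-12 s)
ΔE_min = 2.376e-23 J = 148.313 μeV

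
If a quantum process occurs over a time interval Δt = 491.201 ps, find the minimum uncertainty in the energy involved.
670.003 neV

Using the energy-time uncertainty principle:
ΔEΔt ≥ ℏ/2

The minimum uncertainty in energy is:
ΔE_min = ℏ/(2Δt)
ΔE_min = (1.055e-34 J·s) / (2 × 4.912e-10 s)
ΔE_min = 1.073e-25 J = 670.003 neV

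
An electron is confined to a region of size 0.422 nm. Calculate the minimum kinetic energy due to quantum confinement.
53.486 meV

Using the uncertainty principle:

1. Position uncertainty: Δx ≈ 4.220e-10 m
2. Minimum momentum uncertainty: Δp = ℏ/(2Δx) = 1.249e-25 kg·m/s
3. Minimum kinetic energy:
   KE = (Δp)²/(2m) = (1.249e-25)²/(2 × 9.109e-31 kg)
   KE = 8.569e-21 J = 53.486 meV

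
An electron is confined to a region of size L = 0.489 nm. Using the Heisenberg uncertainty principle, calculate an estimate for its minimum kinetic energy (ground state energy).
39.833 meV

Using the uncertainty principle to estimate ground state energy:

1. The position uncertainty is approximately the confinement size:
   Δx ≈ L = 4.890e-10 m

2. From ΔxΔp ≥ ℏ/2, the minimum momentum uncertainty is:
   Δp ≈ ℏ/(2L) = 1.078e-25 kg·m/s

3. The kinetic energy is approximately:
   KE ≈ (Δp)²/(2m) = (1.078e-25)²/(2 × 9.109e-31 kg)
   KE ≈ 6.382e-21 J = 39.833 meV

This is an order-of-magnitude estimate of the ground state energy.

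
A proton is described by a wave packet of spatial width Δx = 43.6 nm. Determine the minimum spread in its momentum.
1.209 × 10^-27 kg·m/s

For a wave packet, the spatial width Δx and momentum spread Δp are related by the uncertainty principle:
ΔxΔp ≥ ℏ/2

The minimum momentum spread is:
Δp_min = ℏ/(2Δx)
Δp_min = (1.055e-34 J·s) / (2 × 4.360e-08 m)
Δp_min = 1.209e-27 kg·m/s

A wave packet cannot have both a well-defined position and well-defined momentum.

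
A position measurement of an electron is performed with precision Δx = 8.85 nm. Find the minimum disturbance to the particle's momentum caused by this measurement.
5.958 × 10^-27 kg·m/s

The uncertainty principle implies that measuring position disturbs momentum:
ΔxΔp ≥ ℏ/2

When we measure position with precision Δx, we necessarily introduce a momentum uncertainty:
Δp ≥ ℏ/(2Δx)
Δp_min = (1.055e-34 J·s) / (2 × 8.850e-09 m)
Δp_min = 5.958e-27 kg·m/s

The more precisely we measure position, the greater the momentum disturbance.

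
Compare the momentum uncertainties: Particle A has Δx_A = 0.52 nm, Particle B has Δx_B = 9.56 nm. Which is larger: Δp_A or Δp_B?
Particle A has the larger minimum momentum uncertainty, by a factor of 18.38.

For each particle, the minimum momentum uncertainty is Δp_min = ℏ/(2Δx):

Particle A: Δp_A = ℏ/(2×5.200e-10 m) = 1.014e-25 kg·m/s
Particle B: Δp_B = ℏ/(2×9.560e-09 m) = 5.516e-27 kg·m/s

Ratio: Δp_A/Δp_B = 18.38

Since Δp_min ∝ 1/Δx, the particle with smaller position uncertainty (A) has larger momentum uncertainty.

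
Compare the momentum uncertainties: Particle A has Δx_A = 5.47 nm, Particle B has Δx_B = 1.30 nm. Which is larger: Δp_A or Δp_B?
Particle B has the larger minimum momentum uncertainty, by a factor of 4.21.

For each particle, the minimum momentum uncertainty is Δp_min = ℏ/(2Δx):

Particle A: Δp_A = ℏ/(2×5.470e-09 m) = 9.640e-27 kg·m/s
Particle B: Δp_B = ℏ/(2×1.300e-09 m) = 4.056e-26 kg·m/s

Ratio: Δp_B/Δp_A = 4.21

Since Δp_min ∝ 1/Δx, the particle with smaller position uncertainty (B) has larger momentum uncertainty.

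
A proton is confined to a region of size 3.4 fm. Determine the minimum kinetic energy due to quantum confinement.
448.742 keV

Using the uncertainty principle:

1. Position uncertainty: Δx ≈ 3.400e-15 m
2. Minimum momentum uncertainty: Δp = ℏ/(2Δx) = 1.551e-20 kg·m/s
3. Minimum kinetic energy:
   KE = (Δp)²/(2m) = (1.551e-20)²/(2 × 1.673e-27 kg)
   KE = 7.190e-14 J = 448.742 keV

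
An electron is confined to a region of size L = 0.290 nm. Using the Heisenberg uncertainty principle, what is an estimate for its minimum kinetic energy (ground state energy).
113.257 meV

Using the uncertainty principle to estimate ground state energy:

1. The position uncertainty is approximately the confinement size:
   Δx ≈ L = 2.900e-10 m

2. From ΔxΔp ≥ ℏ/2, the minimum momentum uncertainty is:
   Δp ≈ ℏ/(2L) = 1.818e-25 kg·m/s

3. The kinetic energy is approximately:
   KE ≈ (Δp)²/(2m) = (1.818e-25)²/(2 × 9.109e-31 kg)
   KE ≈ 1.815e-20 J = 113.257 meV

This is an order-of-magnitude estimate of the ground state energy.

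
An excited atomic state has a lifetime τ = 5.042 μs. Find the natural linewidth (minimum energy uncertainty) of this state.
65.273 peV

Using the energy-time uncertainty principle:
ΔEΔt ≥ ℏ/2

The lifetime τ represents the time uncertainty Δt.
The natural linewidth (minimum energy uncertainty) is:

ΔE = ℏ/(2τ)
ΔE = (1.055e-34 J·s) / (2 × 5.042e-06 s)
ΔE = 1.046e-29 J = 65.273 peV

This natural linewidth limits the precision of spectroscopic measurements.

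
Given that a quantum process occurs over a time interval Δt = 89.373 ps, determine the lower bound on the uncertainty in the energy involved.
3.682 μeV

Using the energy-time uncertainty principle:
ΔEΔt ≥ ℏ/2

The minimum uncertainty in energy is:
ΔE_min = ℏ/(2Δt)
ΔE_min = (1.055e-34 J·s) / (2 × 8.937e-11 s)
ΔE_min = 5.900e-25 J = 3.682 μeV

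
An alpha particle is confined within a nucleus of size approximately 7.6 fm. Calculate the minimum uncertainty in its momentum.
6.938 × 10^-21 kg·m/s

Using the Heisenberg uncertainty principle:
ΔxΔp ≥ ℏ/2

With Δx ≈ L = 7.600e-15 m (the confinement size):
Δp_min = ℏ/(2Δx)
Δp_min = (1.055e-34 J·s) / (2 × 7.600e-15 m)
Δp_min = 6.938e-21 kg·m/s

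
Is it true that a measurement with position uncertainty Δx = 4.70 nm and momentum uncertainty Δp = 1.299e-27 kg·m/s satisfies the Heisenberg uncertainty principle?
No, it violates the uncertainty principle (impossible measurement).

Calculate the product ΔxΔp:
ΔxΔp = (4.700e-09 m) × (1.299e-27 kg·m/s)
ΔxΔp = 6.105e-36 J·s

Compare to the minimum allowed value ℏ/2:
ℏ/2 = 5.273e-35 J·s

Since ΔxΔp = 6.105e-36 J·s < 5.273e-35 J·s = ℏ/2,
the measurement violates the uncertainty principle.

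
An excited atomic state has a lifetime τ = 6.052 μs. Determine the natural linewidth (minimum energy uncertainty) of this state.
54.380 peV

Using the energy-time uncertainty principle:
ΔEΔt ≥ ℏ/2

The lifetime τ represents the time uncertainty Δt.
The natural linewidth (minimum energy uncertainty) is:

ΔE = ℏ/(2τ)
ΔE = (1.055e-34 J·s) / (2 × 6.052e-06 s)
ΔE = 8.713e-30 J = 54.380 peV

This natural linewidth limits the precision of spectroscopic measurements.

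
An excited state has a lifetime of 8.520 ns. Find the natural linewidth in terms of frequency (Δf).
9.340 MHz

Using the energy-time uncertainty principle and E = hf:
ΔEΔt ≥ ℏ/2
hΔf·Δt ≥ ℏ/2

The minimum frequency uncertainty is:
Δf = ℏ/(2hτ) = 1/(4πτ)
Δf = 1/(4π × 8.520e-09 s)
Δf = 9.340e+06 Hz = 9.340 MHz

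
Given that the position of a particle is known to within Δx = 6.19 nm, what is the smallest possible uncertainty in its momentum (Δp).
8.518 × 10^-27 kg·m/s

Using the Heisenberg uncertainty principle:
ΔxΔp ≥ ℏ/2

The minimum uncertainty in momentum is:
Δp_min = ℏ/(2Δx)
Δp_min = (1.055e-34 J·s) / (2 × 6.190e-09 m)
Δp_min = 8.518e-27 kg·m/s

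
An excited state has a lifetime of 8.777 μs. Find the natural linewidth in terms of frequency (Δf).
9.067 kHz

Using the energy-time uncertainty principle and E = hf:
ΔEΔt ≥ ℏ/2
hΔf·Δt ≥ ℏ/2

The minimum frequency uncertainty is:
Δf = ℏ/(2hτ) = 1/(4πτ)
Δf = 1/(4π × 8.777e-06 s)
Δf = 9.067e+03 Hz = 9.067 kHz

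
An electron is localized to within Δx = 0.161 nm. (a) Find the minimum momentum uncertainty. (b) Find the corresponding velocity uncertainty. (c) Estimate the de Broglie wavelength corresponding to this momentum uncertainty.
(a) Δp_min = 3.275 × 10^-25 kg·m/s
(b) Δv_min = 359.527 km/s
(c) λ_dB = 2.023 nm

Step-by-step:

(a) From the uncertainty principle:
Δp_min = ℏ/(2Δx) = (1.055e-34 J·s)/(2 × 1.610e-10 m) = 3.275e-25 kg·m/s

(b) The velocity uncertainty:
Δv = Δp/m = (3.275e-25 kg·m/s)/(9.109e-31 kg) = 3.595e+05 m/s = 359.527 km/s

(c) The de Broglie wavelength for this momentum:
λ = h/p = (6.626e-34 J·s)/(3.275e-25 kg·m/s) = 2.023e-09 m = 2.023 nm

Note: The de Broglie wavelength is comparable to the localization size, as expected from wave-particle duality.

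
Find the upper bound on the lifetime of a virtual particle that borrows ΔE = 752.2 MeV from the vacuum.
4.375 × 10^-25 s

Using the energy-time uncertainty principle:
ΔEΔt ≥ ℏ/2

For a virtual particle borrowing energy ΔE, the maximum lifetime is:
Δt_max = ℏ/(2ΔE)

Converting energy:
ΔE = 752.2 MeV = 1.205e-10 J

Δt_max = (1.055e-34 J·s) / (2 × 1.205e-10 J)
Δt_max = 4.375e-25 s = 4.375 × 10^-25 s

Virtual particles with higher borrowed energy exist for shorter times.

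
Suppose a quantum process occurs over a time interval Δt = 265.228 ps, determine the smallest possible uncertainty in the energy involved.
1.241 μeV

Using the energy-time uncertainty principle:
ΔEΔt ≥ ℏ/2

The minimum uncertainty in energy is:
ΔE_min = ℏ/(2Δt)
ΔE_min = (1.055e-34 J·s) / (2 × 2.652e-10 s)
ΔE_min = 1.988e-25 J = 1.241 μeV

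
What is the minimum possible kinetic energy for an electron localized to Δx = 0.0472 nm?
4.275 eV

Localizing a particle requires giving it sufficient momentum uncertainty:

1. From uncertainty principle: Δp ≥ ℏ/(2Δx)
   Δp_min = (1.055e-34 J·s) / (2 × 4.720e-11 m)
   Δp_min = 1.117e-24 kg·m/s

2. This momentum uncertainty corresponds to kinetic energy:
   KE ≈ (Δp)²/(2m) = (1.117e-24)²/(2 × 9.109e-31 kg)
   KE = 6.850e-19 J = 4.275 eV

Tighter localization requires more energy.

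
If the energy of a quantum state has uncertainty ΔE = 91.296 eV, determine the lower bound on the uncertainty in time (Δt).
3.605 as

Using the energy-time uncertainty principle:
ΔEΔt ≥ ℏ/2

The minimum uncertainty in time is:
Δt_min = ℏ/(2ΔE)
Δt_min = (1.055e-34 J·s) / (2 × 1.463e-17 J)
Δt_min = 3.605e-18 s = 3.605 as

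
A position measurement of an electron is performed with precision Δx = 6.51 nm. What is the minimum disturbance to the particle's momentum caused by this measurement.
8.100 × 10^-27 kg·m/s

The uncertainty principle implies that measuring position disturbs momentum:
ΔxΔp ≥ ℏ/2

When we measure position with precision Δx, we necessarily introduce a momentum uncertainty:
Δp ≥ ℏ/(2Δx)
Δp_min = (1.055e-34 J·s) / (2 × 6.510e-09 m)
Δp_min = 8.100e-27 kg·m/s

The more precisely we measure position, the greater the momentum disturbance.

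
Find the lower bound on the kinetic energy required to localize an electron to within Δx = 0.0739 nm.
1.744 eV

Localizing a particle requires giving it sufficient momentum uncertainty:

1. From uncertainty principle: Δp ≥ ℏ/(2Δx)
   Δp_min = (1.055e-34 J·s) / (2 × 7.390e-11 m)
   Δp_min = 7.135e-25 kg·m/s

2. This momentum uncertainty corresponds to kinetic energy:
   KE ≈ (Δp)²/(2m) = (7.135e-25)²/(2 × 9.109e-31 kg)
   KE = 2.794e-19 J = 1.744 eV

Tighter localization requires more energy.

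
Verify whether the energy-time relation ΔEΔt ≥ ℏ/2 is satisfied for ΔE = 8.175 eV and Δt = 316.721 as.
Yes, it satisfies the uncertainty relation.

Calculate the product ΔEΔt:
ΔE = 8.175 eV = 1.310e-18 J
ΔEΔt = (1.310e-18 J) × (3.167e-16 s)
ΔEΔt = 4.148e-34 J·s

Compare to the minimum allowed value ℏ/2:
ℏ/2 = 5.273e-35 J·s

Since ΔEΔt = 4.148e-34 J·s ≥ 5.273e-35 J·s = ℏ/2,
this satisfies the uncertainty relation.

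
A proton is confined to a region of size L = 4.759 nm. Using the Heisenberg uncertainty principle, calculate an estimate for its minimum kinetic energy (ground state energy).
229.046 neV

Using the uncertainty principle to estimate ground state energy:

1. The position uncertainty is approximately the confinement size:
   Δx ≈ L = 4.759e-09 m

2. From ΔxΔp ≥ ℏ/2, the minimum momentum uncertainty is:
   Δp ≈ ℏ/(2L) = 1.108e-26 kg·m/s

3. The kinetic energy is approximately:
   KE ≈ (Δp)²/(2m) = (1.108e-26)²/(2 × 1.673e-27 kg)
   KE ≈ 3.670e-26 J = 229.046 neV

This is an order-of-magnitude estimate of the ground state energy.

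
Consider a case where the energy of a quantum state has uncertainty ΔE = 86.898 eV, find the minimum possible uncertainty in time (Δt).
3.787 as

Using the energy-time uncertainty principle:
ΔEΔt ≥ ℏ/2

The minimum uncertainty in time is:
Δt_min = ℏ/(2ΔE)
Δt_min = (1.055e-34 J·s) / (2 × 1.392e-17 J)
Δt_min = 3.787e-18 s = 3.787 as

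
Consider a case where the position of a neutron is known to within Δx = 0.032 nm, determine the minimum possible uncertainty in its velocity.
983.785 m/s

Using the Heisenberg uncertainty principle and Δp = mΔv:
ΔxΔp ≥ ℏ/2
Δx(mΔv) ≥ ℏ/2

The minimum uncertainty in velocity is:
Δv_min = ℏ/(2mΔx)
Δv_min = (1.055e-34 J·s) / (2 × 1.675e-27 kg × 3.200e-11 m)
Δv_min = 9.838e+02 m/s = 983.785 m/s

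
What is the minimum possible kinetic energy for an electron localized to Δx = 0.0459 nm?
4.521 eV

Localizing a particle requires giving it sufficient momentum uncertainty:

1. From uncertainty principle: Δp ≥ ℏ/(2Δx)
   Δp_min = (1.055e-34 J·s) / (2 × 4.590e-11 m)
   Δp_min = 1.149e-24 kg·m/s

2. This momentum uncertainty corresponds to kinetic energy:
   KE ≈ (Δp)²/(2m) = (1.149e-24)²/(2 × 9.109e-31 kg)
   KE = 7.243e-19 J = 4.521 eV

Tighter localization requires more energy.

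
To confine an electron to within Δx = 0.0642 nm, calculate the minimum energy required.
2.311 eV

Localizing a particle requires giving it sufficient momentum uncertainty:

1. From uncertainty principle: Δp ≥ ℏ/(2Δx)
   Δp_min = (1.055e-34 J·s) / (2 × 6.420e-11 m)
   Δp_min = 8.213e-25 kg·m/s

2. This momentum uncertainty corresponds to kinetic energy:
   KE ≈ (Δp)²/(2m) = (8.213e-25)²/(2 × 9.109e-31 kg)
   KE = 3.703e-19 J = 2.311 eV

Tighter localization requires more energy.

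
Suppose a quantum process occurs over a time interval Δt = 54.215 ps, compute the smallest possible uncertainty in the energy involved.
6.070 μeV

Using the energy-time uncertainty principle:
ΔEΔt ≥ ℏ/2

The minimum uncertainty in energy is:
ΔE_min = ℏ/(2Δt)
ΔE_min = (1.055e-34 J·s) / (2 × 5.422e-11 s)
ΔE_min = 9.726e-25 J = 6.070 μeV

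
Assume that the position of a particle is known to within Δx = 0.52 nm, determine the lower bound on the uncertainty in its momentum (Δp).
1.014 × 10^-25 kg·m/s

Using the Heisenberg uncertainty principle:
ΔxΔp ≥ ℏ/2

The minimum uncertainty in momentum is:
Δp_min = ℏ/(2Δx)
Δp_min = (1.055e-34 J·s) / (2 × 5.200e-10 m)
Δp_min = 1.014e-25 kg·m/s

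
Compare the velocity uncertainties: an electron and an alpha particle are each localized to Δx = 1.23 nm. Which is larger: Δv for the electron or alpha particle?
The electron has the larger minimum velocity uncertainty, by a ratio of 7294.3.

For both particles, Δp_min = ℏ/(2Δx) = 4.287e-26 kg·m/s (same for both).

The velocity uncertainty is Δv = Δp/m:
- electron: Δv = 4.287e-26 / 9.109e-31 = 4.706e+04 m/s = 47.060 km/s
- alpha particle: Δv = 4.287e-26 / 6.645e-27 = 6.452e+00 m/s = 6.452 m/s

Ratio: 4.706e+04 / 6.452e+00 = 7294.3

The lighter particle has larger velocity uncertainty because Δv ∝ 1/m.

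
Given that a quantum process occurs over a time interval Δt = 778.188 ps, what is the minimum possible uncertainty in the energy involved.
422.913 neV

Using the energy-time uncertainty principle:
ΔEΔt ≥ ℏ/2

The minimum uncertainty in energy is:
ΔE_min = ℏ/(2Δt)
ΔE_min = (1.055e-34 J·s) / (2 × 7.782e-10 s)
ΔE_min = 6.776e-26 J = 422.913 neV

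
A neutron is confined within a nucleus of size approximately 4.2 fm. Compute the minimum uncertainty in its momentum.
1.255 × 10^-20 kg·m/s

Using the Heisenberg uncertainty principle:
ΔxΔp ≥ ℏ/2

With Δx ≈ L = 4.200e-15 m (the confinement size):
Δp_min = ℏ/(2Δx)
Δp_min = (1.055e-34 J·s) / (2 × 4.200e-15 m)
Δp_min = 1.255e-20 kg·m/s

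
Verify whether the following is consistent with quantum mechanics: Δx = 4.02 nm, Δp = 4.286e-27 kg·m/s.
No, it violates the uncertainty principle (impossible measurement).

Calculate the product ΔxΔp:
ΔxΔp = (4.020e-09 m) × (4.286e-27 kg·m/s)
ΔxΔp = 1.723e-35 J·s

Compare to the minimum allowed value ℏ/2:
ℏ/2 = 5.273e-35 J·s

Since ΔxΔp = 1.723e-35 J·s < 5.273e-35 J·s = ℏ/2,
the measurement violates the uncertainty principle.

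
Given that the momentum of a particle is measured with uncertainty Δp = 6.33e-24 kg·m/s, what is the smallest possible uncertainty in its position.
8.330 pm

Using the Heisenberg uncertainty principle:
ΔxΔp ≥ ℏ/2

The minimum uncertainty in position is:
Δx_min = ℏ/(2Δp)
Δx_min = (1.055e-34 J·s) / (2 × 6.330e-24 kg·m/s)
Δx_min = 8.330e-12 m = 8.330 pm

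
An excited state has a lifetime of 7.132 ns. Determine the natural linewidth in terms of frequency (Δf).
11.158 MHz

Using the energy-time uncertainty principle and E = hf:
ΔEΔt ≥ ℏ/2
hΔf·Δt ≥ ℏ/2

The minimum frequency uncertainty is:
Δf = ℏ/(2hτ) = 1/(4πτ)
Δf = 1/(4π × 7.132e-09 s)
Δf = 1.116e+07 Hz = 11.158 MHz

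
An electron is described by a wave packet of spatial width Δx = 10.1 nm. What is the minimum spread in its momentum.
5.221 × 10^-27 kg·m/s

For a wave packet, the spatial width Δx and momentum spread Δp are related by the uncertainty principle:
ΔxΔp ≥ ℏ/2

The minimum momentum spread is:
Δp_min = ℏ/(2Δx)
Δp_min = (1.055e-34 J·s) / (2 × 1.010e-08 m)
Δp_min = 5.221e-27 kg·m/s

A wave packet cannot have both a well-defined position and well-defined momentum.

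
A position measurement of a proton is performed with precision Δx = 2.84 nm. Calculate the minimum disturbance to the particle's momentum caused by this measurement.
1.857 × 10^-26 kg·m/s

The uncertainty principle implies that measuring position disturbs momentum:
ΔxΔp ≥ ℏ/2

When we measure position with precision Δx, we necessarily introduce a momentum uncertainty:
Δp ≥ ℏ/(2Δx)
Δp_min = (1.055e-34 J·s) / (2 × 2.840e-09 m)
Δp_min = 1.857e-26 kg·m/s

The more precisely we measure position, the greater the momentum disturbance.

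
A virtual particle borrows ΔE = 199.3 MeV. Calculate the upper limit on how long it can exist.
1.651 ys

Using the energy-time uncertainty principle:
ΔEΔt ≥ ℏ/2

For a virtual particle borrowing energy ΔE, the maximum lifetime is:
Δt_max = ℏ/(2ΔE)

Converting energy:
ΔE = 199.3 MeV = 3.193e-11 J

Δt_max = (1.055e-34 J·s) / (2 × 3.193e-11 J)
Δt_max = 1.651e-24 s = 1.651 ys

Virtual particles with higher borrowed energy exist for shorter times.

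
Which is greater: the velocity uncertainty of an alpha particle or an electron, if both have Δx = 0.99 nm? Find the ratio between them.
The electron has the larger minimum velocity uncertainty, by a ratio of 7294.3.

For both particles, Δp_min = ℏ/(2Δx) = 5.326e-26 kg·m/s (same for both).

The velocity uncertainty is Δv = Δp/m:
- alpha particle: Δv = 5.326e-26 / 6.645e-27 = 8.016e+00 m/s = 8.016 m/s
- electron: Δv = 5.326e-26 / 9.109e-31 = 5.847e+04 m/s = 58.469 km/s

Ratio: 5.847e+04 / 8.016e+00 = 7294.3

The lighter particle has larger velocity uncertainty because Δv ∝ 1/m.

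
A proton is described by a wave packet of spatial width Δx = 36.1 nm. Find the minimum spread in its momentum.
1.461 × 10^-27 kg·m/s

For a wave packet, the spatial width Δx and momentum spread Δp are related by the uncertainty principle:
ΔxΔp ≥ ℏ/2

The minimum momentum spread is:
Δp_min = ℏ/(2Δx)
Δp_min = (1.055e-34 J·s) / (2 × 3.610e-08 m)
Δp_min = 1.461e-27 kg·m/s

A wave packet cannot have both a well-defined position and well-defined momentum.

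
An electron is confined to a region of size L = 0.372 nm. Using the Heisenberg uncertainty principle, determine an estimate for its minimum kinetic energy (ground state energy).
68.830 meV

Using the uncertainty principle to estimate ground state energy:

1. The position uncertainty is approximately the confinement size:
   Δx ≈ L = 3.720e-10 m

2. From ΔxΔp ≥ ℏ/2, the minimum momentum uncertainty is:
   Δp ≈ ℏ/(2L) = 1.417e-25 kg·m/s

3. The kinetic energy is approximately:
   KE ≈ (Δp)²/(2m) = (1.417e-25)²/(2 × 9.109e-31 kg)
   KE ≈ 1.103e-20 J = 68.830 meV

This is an order-of-magnitude estimate of the ground state energy.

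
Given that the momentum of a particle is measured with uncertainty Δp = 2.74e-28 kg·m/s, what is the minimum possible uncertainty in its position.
192.440 nm

Using the Heisenberg uncertainty principle:
ΔxΔp ≥ ℏ/2

The minimum uncertainty in position is:
Δx_min = ℏ/(2Δp)
Δx_min = (1.055e-34 J·s) / (2 × 2.740e-28 kg·m/s)
Δx_min = 1.924e-07 m = 192.440 nm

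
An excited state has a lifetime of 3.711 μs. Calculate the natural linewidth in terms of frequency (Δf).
21.444 kHz

Using the energy-time uncertainty principle and E = hf:
ΔEΔt ≥ ℏ/2
hΔf·Δt ≥ ℏ/2

The minimum frequency uncertainty is:
Δf = ℏ/(2hτ) = 1/(4πτ)
Δf = 1/(4π × 3.711e-06 s)
Δf = 2.144e+04 Hz = 21.444 kHz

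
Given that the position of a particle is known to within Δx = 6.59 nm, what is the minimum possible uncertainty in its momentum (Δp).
8.001 × 10^-27 kg·m/s

Using the Heisenberg uncertainty principle:
ΔxΔp ≥ ℏ/2

The minimum uncertainty in momentum is:
Δp_min = ℏ/(2Δx)
Δp_min = (1.055e-34 J·s) / (2 × 6.590e-09 m)
Δp_min = 8.001e-27 kg·m/s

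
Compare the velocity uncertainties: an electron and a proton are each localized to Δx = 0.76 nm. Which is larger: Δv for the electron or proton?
The electron has the larger minimum velocity uncertainty, by a ratio of 1836.2.

For both particles, Δp_min = ℏ/(2Δx) = 6.938e-26 kg·m/s (same for both).

The velocity uncertainty is Δv = Δp/m:
- electron: Δv = 6.938e-26 / 9.109e-31 = 7.616e+04 m/s = 76.163 km/s
- proton: Δv = 6.938e-26 / 1.673e-27 = 4.148e+01 m/s = 41.480 m/s

Ratio: 7.616e+04 / 4.148e+01 = 1836.2

The lighter particle has larger velocity uncertainty because Δv ∝ 1/m.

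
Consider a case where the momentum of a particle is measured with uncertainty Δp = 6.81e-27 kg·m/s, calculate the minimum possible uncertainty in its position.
7.743 nm

Using the Heisenberg uncertainty principle:
ΔxΔp ≥ ℏ/2

The minimum uncertainty in position is:
Δx_min = ℏ/(2Δp)
Δx_min = (1.055e-34 J·s) / (2 × 6.810e-27 kg·m/s)
Δx_min = 7.743e-09 m = 7.743 nm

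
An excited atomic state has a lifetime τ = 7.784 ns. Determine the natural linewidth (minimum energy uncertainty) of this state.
42.280 neV

Using the energy-time uncertainty principle:
ΔEΔt ≥ ℏ/2

The lifetime τ represents the time uncertainty Δt.
The natural linewidth (minimum energy uncertainty) is:

ΔE = ℏ/(2τ)
ΔE = (1.055e-34 J·s) / (2 × 7.784e-09 s)
ΔE = 6.774e-27 J = 42.280 neV

This natural linewidth limits the precision of spectroscopic measurements.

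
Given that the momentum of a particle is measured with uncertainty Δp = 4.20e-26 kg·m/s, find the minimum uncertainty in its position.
1.255 nm

Using the Heisenberg uncertainty principle:
ΔxΔp ≥ ℏ/2

The minimum uncertainty in position is:
Δx_min = ℏ/(2Δp)
Δx_min = (1.055e-34 J·s) / (2 × 4.200e-26 kg·m/s)
Δx_min = 1.255e-09 m = 1.255 nm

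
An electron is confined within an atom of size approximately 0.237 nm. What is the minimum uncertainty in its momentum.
2.225 × 10^-25 kg·m/s

Using the Heisenberg uncertainty principle:
ΔxΔp ≥ ℏ/2

With Δx ≈ L = 2.370e-10 m (the confinement size):
Δp_min = ℏ/(2Δx)
Δp_min = (1.055e-34 J·s) / (2 × 2.370e-10 m)
Δp_min = 2.225e-25 kg·m/s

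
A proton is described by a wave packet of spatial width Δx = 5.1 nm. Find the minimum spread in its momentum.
1.034 × 10^-26 kg·m/s

For a wave packet, the spatial width Δx and momentum spread Δp are related by the uncertainty principle:
ΔxΔp ≥ ℏ/2

The minimum momentum spread is:
Δp_min = ℏ/(2Δx)
Δp_min = (1.055e-34 J·s) / (2 × 5.100e-09 m)
Δp_min = 1.034e-26 kg·m/s

A wave packet cannot have both a well-defined position and well-defined momentum.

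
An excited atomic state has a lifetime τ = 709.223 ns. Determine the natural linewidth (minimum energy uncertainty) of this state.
464.037 peV

Using the energy-time uncertainty principle:
ΔEΔt ≥ ℏ/2

The lifetime τ represents the time uncertainty Δt.
The natural linewidth (minimum energy uncertainty) is:

ΔE = ℏ/(2τ)
ΔE = (1.055e-34 J·s) / (2 × 7.092e-07 s)
ΔE = 7.435e-29 J = 464.037 peV

This natural linewidth limits the precision of spectroscopic measurements.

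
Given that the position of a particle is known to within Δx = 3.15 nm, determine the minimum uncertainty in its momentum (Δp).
1.674 × 10^-26 kg·m/s

Using the Heisenberg uncertainty principle:
ΔxΔp ≥ ℏ/2

The minimum uncertainty in momentum is:
Δp_min = ℏ/(2Δx)
Δp_min = (1.055e-34 J·s) / (2 × 3.150e-09 m)
Δp_min = 1.674e-26 kg·m/s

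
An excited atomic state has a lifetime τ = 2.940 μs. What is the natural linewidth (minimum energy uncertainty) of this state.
111.941 peV

Using the energy-time uncertainty principle:
ΔEΔt ≥ ℏ/2

The lifetime τ represents the time uncertainty Δt.
The natural linewidth (minimum energy uncertainty) is:

ΔE = ℏ/(2τ)
ΔE = (1.055e-34 J·s) / (2 × 2.940e-06 s)
ΔE = 1.793e-29 J = 111.941 peV

This natural linewidth limits the precision of spectroscopic measurements.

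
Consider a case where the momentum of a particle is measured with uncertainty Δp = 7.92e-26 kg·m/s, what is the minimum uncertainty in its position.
665.765 pm

Using the Heisenberg uncertainty principle:
ΔxΔp ≥ ℏ/2

The minimum uncertainty in position is:
Δx_min = ℏ/(2Δp)
Δx_min = (1.055e-34 J·s) / (2 × 7.920e-26 kg·m/s)
Δx_min = 6.658e-10 m = 665.765 pm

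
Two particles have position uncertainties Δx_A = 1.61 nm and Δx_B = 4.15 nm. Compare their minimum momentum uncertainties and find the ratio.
Particle A has the larger minimum momentum uncertainty, by a factor of 2.58.

For each particle, the minimum momentum uncertainty is Δp_min = ℏ/(2Δx):

Particle A: Δp_A = ℏ/(2×1.610e-09 m) = 3.275e-26 kg·m/s
Particle B: Δp_B = ℏ/(2×4.150e-09 m) = 1.271e-26 kg·m/s

Ratio: Δp_A/Δp_B = 2.58

Since Δp_min ∝ 1/Δx, the particle with smaller position uncertainty (A) has larger momentum uncertainty.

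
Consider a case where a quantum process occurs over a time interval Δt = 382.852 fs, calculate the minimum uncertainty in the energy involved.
859.617 μeV

Using the energy-time uncertainty principle:
ΔEΔt ≥ ℏ/2

The minimum uncertainty in energy is:
ΔE_min = ℏ/(2Δt)
ΔE_min = (1.055e-34 J·s) / (2 × 3.829e-13 s)
ΔE_min = 1.377e-22 J = 859.617 μeV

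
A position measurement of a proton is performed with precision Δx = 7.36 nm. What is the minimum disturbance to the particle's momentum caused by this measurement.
7.164 × 10^-27 kg·m/s

The uncertainty principle implies that measuring position disturbs momentum:
ΔxΔp ≥ ℏ/2

When we measure position with precision Δx, we necessarily introduce a momentum uncertainty:
Δp ≥ ℏ/(2Δx)
Δp_min = (1.055e-34 J·s) / (2 × 7.360e-09 m)
Δp_min = 7.164e-27 kg·m/s

The more precisely we measure position, the greater the momentum disturbance.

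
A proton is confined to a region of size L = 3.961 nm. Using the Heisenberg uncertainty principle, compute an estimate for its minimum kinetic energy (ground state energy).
330.632 neV

Using the uncertainty principle to estimate ground state energy:

1. The position uncertainty is approximately the confinement size:
   Δx ≈ L = 3.961e-09 m

2. From ΔxΔp ≥ ℏ/2, the minimum momentum uncertainty is:
   Δp ≈ ℏ/(2L) = 1.331e-26 kg·m/s

3. The kinetic energy is approximately:
   KE ≈ (Δp)²/(2m) = (1.331e-26)²/(2 × 1.673e-27 kg)
   KE ≈ 5.297e-26 J = 330.632 neV

This is an order-of-magnitude estimate of the ground state energy.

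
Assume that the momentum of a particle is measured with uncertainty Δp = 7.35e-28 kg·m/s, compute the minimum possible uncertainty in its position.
71.740 nm

Using the Heisenberg uncertainty principle:
ΔxΔp ≥ ℏ/2

The minimum uncertainty in position is:
Δx_min = ℏ/(2Δp)
Δx_min = (1.055e-34 J·s) / (2 × 7.350e-28 kg·m/s)
Δx_min = 7.174e-08 m = 71.740 nm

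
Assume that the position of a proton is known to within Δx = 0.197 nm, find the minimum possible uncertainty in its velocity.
160.023 m/s

Using the Heisenberg uncertainty principle and Δp = mΔv:
ΔxΔp ≥ ℏ/2
Δx(mΔv) ≥ ℏ/2

The minimum uncertainty in velocity is:
Δv_min = ℏ/(2mΔx)
Δv_min = (1.055e-34 J·s) / (2 × 1.673e-27 kg × 1.970e-10 m)
Δv_min = 1.600e+02 m/s = 160.023 m/s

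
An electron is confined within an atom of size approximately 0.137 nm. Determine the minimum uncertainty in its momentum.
3.849 × 10^-25 kg·m/s

Using the Heisenberg uncertainty principle:
ΔxΔp ≥ ℏ/2

With Δx ≈ L = 1.370e-10 m (the confinement size):
Δp_min = ℏ/(2Δx)
Δp_min = (1.055e-34 J·s) / (2 × 1.370e-10 m)
Δp_min = 3.849e-25 kg·m/s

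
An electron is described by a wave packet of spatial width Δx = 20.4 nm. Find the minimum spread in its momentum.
2.585 × 10^-27 kg·m/s

For a wave packet, the spatial width Δx and momentum spread Δp are related by the uncertainty principle:
ΔxΔp ≥ ℏ/2

The minimum momentum spread is:
Δp_min = ℏ/(2Δx)
Δp_min = (1.055e-34 J·s) / (2 × 2.040e-08 m)
Δp_min = 2.585e-27 kg·m/s

A wave packet cannot have both a well-defined position and well-defined momentum.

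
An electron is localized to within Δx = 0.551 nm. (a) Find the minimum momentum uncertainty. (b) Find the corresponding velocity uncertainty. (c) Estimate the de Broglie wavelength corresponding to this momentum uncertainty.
(a) Δp_min = 9.570 × 10^-26 kg·m/s
(b) Δv_min = 105.052 km/s
(c) λ_dB = 6.924 nm

Step-by-step:

(a) From the uncertainty principle:
Δp_min = ℏ/(2Δx) = (1.055e-34 J·s)/(2 × 5.510e-10 m) = 9.570e-26 kg·m/s

(b) The velocity uncertainty:
Δv = Δp/m = (9.570e-26 kg·m/s)/(9.109e-31 kg) = 1.051e+05 m/s = 105.052 km/s

(c) The de Broglie wavelength for this momentum:
λ = h/p = (6.626e-34 J·s)/(9.570e-26 kg·m/s) = 6.924e-09 m = 6.924 nm

Note: The de Broglie wavelength is comparable to the localization size, as expected from wave-particle duality.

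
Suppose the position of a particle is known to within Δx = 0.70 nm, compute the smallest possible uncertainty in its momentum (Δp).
7.533 × 10^-26 kg·m/s

Using the Heisenberg uncertainty principle:
ΔxΔp ≥ ℏ/2

The minimum uncertainty in momentum is:
Δp_min = ℏ/(2Δx)
Δp_min = (1.055e-34 J·s) / (2 × 7.000e-10 m)
Δp_min = 7.533e-26 kg·m/s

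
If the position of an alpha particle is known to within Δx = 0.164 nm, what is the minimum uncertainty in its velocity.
48.387 m/s

Using the Heisenberg uncertainty principle and Δp = mΔv:
ΔxΔp ≥ ℏ/2
Δx(mΔv) ≥ ℏ/2

The minimum uncertainty in velocity is:
Δv_min = ℏ/(2mΔx)
Δv_min = (1.055e-34 J·s) / (2 × 6.645e-27 kg × 1.640e-10 m)
Δv_min = 4.839e+01 m/s = 48.387 m/s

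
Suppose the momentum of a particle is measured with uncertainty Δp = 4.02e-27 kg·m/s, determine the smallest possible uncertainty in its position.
13.117 nm

Using the Heisenberg uncertainty principle:
ΔxΔp ≥ ℏ/2

The minimum uncertainty in position is:
Δx_min = ℏ/(2Δp)
Δx_min = (1.055e-34 J·s) / (2 × 4.020e-27 kg·m/s)
Δx_min = 1.312e-08 m = 13.117 nm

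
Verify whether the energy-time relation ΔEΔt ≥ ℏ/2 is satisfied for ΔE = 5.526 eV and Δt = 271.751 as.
Yes, it satisfies the uncertainty relation.

Calculate the product ΔEΔt:
ΔE = 5.526 eV = 8.854e-19 J
ΔEΔt = (8.854e-19 J) × (2.718e-16 s)
ΔEΔt = 2.406e-34 J·s

Compare to the minimum allowed value ℏ/2:
ℏ/2 = 5.273e-35 J·s

Since ΔEΔt = 2.406e-34 J·s ≥ 5.273e-35 J·s = ℏ/2,
this satisfies the uncertainty relation.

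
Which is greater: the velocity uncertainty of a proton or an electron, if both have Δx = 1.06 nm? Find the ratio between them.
The electron has the larger minimum velocity uncertainty, by a ratio of 1836.2.

For both particles, Δp_min = ℏ/(2Δx) = 4.974e-26 kg·m/s (same for both).

The velocity uncertainty is Δv = Δp/m:
- proton: Δv = 4.974e-26 / 1.673e-27 = 2.974e+01 m/s = 29.740 m/s
- electron: Δv = 4.974e-26 / 9.109e-31 = 5.461e+04 m/s = 54.607 km/s

Ratio: 5.461e+04 / 2.974e+01 = 1836.2

The lighter particle has larger velocity uncertainty because Δv ∝ 1/m.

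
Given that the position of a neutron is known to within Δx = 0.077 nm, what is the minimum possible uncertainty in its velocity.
408.846 m/s

Using the Heisenberg uncertainty principle and Δp = mΔv:
ΔxΔp ≥ ℏ/2
Δx(mΔv) ≥ ℏ/2

The minimum uncertainty in velocity is:
Δv_min = ℏ/(2mΔx)
Δv_min = (1.055e-34 J·s) / (2 × 1.675e-27 kg × 7.700e-11 m)
Δv_min = 4.088e+02 m/s = 408.846 m/s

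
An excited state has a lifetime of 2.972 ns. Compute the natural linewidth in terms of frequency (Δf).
26.776 MHz

Using the energy-time uncertainty principle and E = hf:
ΔEΔt ≥ ℏ/2
hΔf·Δt ≥ ℏ/2

The minimum frequency uncertainty is:
Δf = ℏ/(2hτ) = 1/(4πτ)
Δf = 1/(4π × 2.972e-09 s)
Δf = 2.678e+07 Hz = 26.776 MHz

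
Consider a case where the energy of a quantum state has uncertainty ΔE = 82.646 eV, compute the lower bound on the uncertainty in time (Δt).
3.982 as

Using the energy-time uncertainty principle:
ΔEΔt ≥ ℏ/2

The minimum uncertainty in time is:
Δt_min = ℏ/(2ΔE)
Δt_min = (1.055e-34 J·s) / (2 × 1.324e-17 J)
Δt_min = 3.982e-18 s = 3.982 as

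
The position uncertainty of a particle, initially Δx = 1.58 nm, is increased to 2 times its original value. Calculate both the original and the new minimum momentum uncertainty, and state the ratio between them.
Original Δp_min = 3.337 × 10^-26 kg·m/s; new Δp'_min = 1.669 × 10^-26 kg·m/s; ratio Δp'_min/Δp_min = 1/2.

From the uncertainty principle ΔxΔp ≥ ℏ/2, the minimum momentum uncertainty is Δp_min = ℏ/(2Δx).

Original (Δx = 1.58 nm = 1.580e-09 m):
Δp_min = (1.055e-34 J·s)/(2 × 1.580e-09 m) = 3.337e-26 kg·m/s

When Δx → 2Δx:
Δp'_min = ℏ/(2 × 2Δx) = (1/2) × ℏ/(2Δx) = (1/2) × Δp_min
Δp'_min = 1/2 × 3.337e-26 kg·m/s = 1.669e-26 kg·m/s

Since Δp_min ∝ 1/Δx, when Δx is increased to 2 times its original value, Δp_min decreases to 1/2 of its original value.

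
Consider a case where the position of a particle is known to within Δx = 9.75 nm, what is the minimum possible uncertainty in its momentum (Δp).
5.408 × 10^-27 kg·m/s

Using the Heisenberg uncertainty principle:
ΔxΔp ≥ ℏ/2

The minimum uncertainty in momentum is:
Δp_min = ℏ/(2Δx)
Δp_min = (1.055e-34 J·s) / (2 × 9.750e-09 m)
Δp_min = 5.408e-27 kg·m/s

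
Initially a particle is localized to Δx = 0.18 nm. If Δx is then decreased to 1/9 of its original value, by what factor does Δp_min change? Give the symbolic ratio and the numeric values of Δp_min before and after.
Original Δp_min = 2.929 × 10^-25 kg·m/s; new Δp'_min = 2.636 × 10^-24 kg·m/s; ratio Δp'_min/Δp_min = 9.

From the uncertainty principle ΔxΔp ≥ ℏ/2, the minimum momentum uncertainty is Δp_min = ℏ/(2Δx).

Original (Δx = 0.18 nm = 1.800e-10 m):
Δp_min = (1.055e-34 J·s)/(2 × 1.800e-10 m) = 2.929e-25 kg·m/s

When Δx → (1/9)Δx:
Δp'_min = ℏ/(2 × (1/9)Δx) = 9 × ℏ/(2Δx) = 9 × Δp_min
Δp'_min = 9 × 2.929e-25 kg·m/s = 2.636e-24 kg·m/s

Since Δp_min ∝ 1/Δx, when Δx is decreased to 1/9 of its original value, Δp_min increases to 9 times its original value.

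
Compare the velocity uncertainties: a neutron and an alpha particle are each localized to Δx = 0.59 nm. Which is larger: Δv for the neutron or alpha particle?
The neutron has the larger minimum velocity uncertainty, by a ratio of 4.0.

For both particles, Δp_min = ℏ/(2Δx) = 8.937e-26 kg·m/s (same for both).

The velocity uncertainty is Δv = Δp/m:
- neutron: Δv = 8.937e-26 / 1.675e-27 = 5.336e+01 m/s = 53.358 m/s
- alpha particle: Δv = 8.937e-26 / 6.645e-27 = 1.345e+01 m/s = 13.450 m/s

Ratio: 5.336e+01 / 1.345e+01 = 4.0

The lighter particle has larger velocity uncertainty because Δv ∝ 1/m.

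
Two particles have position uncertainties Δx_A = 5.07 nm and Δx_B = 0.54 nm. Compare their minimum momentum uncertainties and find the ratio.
Particle B has the larger minimum momentum uncertainty, by a factor of 9.39.

For each particle, the minimum momentum uncertainty is Δp_min = ℏ/(2Δx):

Particle A: Δp_A = ℏ/(2×5.070e-09 m) = 1.040e-26 kg·m/s
Particle B: Δp_B = ℏ/(2×5.400e-10 m) = 9.765e-26 kg·m/s

Ratio: Δp_B/Δp_A = 9.39

Since Δp_min ∝ 1/Δx, the particle with smaller position uncertainty (B) has larger momentum uncertainty.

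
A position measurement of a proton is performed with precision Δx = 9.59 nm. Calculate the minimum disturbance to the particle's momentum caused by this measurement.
5.498 × 10^-27 kg·m/s

The uncertainty principle implies that measuring position disturbs momentum:
ΔxΔp ≥ ℏ/2

When we measure position with precision Δx, we necessarily introduce a momentum uncertainty:
Δp ≥ ℏ/(2Δx)
Δp_min = (1.055e-34 J·s) / (2 × 9.590e-09 m)
Δp_min = 5.498e-27 kg·m/s

The more precisely we measure position, the greater the momentum disturbance.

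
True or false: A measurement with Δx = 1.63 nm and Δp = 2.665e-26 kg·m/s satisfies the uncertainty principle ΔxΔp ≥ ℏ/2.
No, it violates the uncertainty principle (impossible measurement).

Calculate the product ΔxΔp:
ΔxΔp = (1.630e-09 m) × (2.665e-26 kg·m/s)
ΔxΔp = 4.344e-35 J·s

Compare to the minimum allowed value ℏ/2:
ℏ/2 = 5.273e-35 J·s

Since ΔxΔp = 4.344e-35 J·s < 5.273e-35 J·s = ℏ/2,
the measurement violates the uncertainty principle.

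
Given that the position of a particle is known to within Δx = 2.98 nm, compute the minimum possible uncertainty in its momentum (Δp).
1.769 × 10^-26 kg·m/s

Using the Heisenberg uncertainty principle:
ΔxΔp ≥ ℏ/2

The minimum uncertainty in momentum is:
Δp_min = ℏ/(2Δx)
Δp_min = (1.055e-34 J·s) / (2 × 2.980e-09 m)
Δp_min = 1.769e-26 kg·m/s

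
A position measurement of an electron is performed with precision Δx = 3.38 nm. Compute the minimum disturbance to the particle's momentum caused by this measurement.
1.560 × 10^-26 kg·m/s

The uncertainty principle implies that measuring position disturbs momentum:
ΔxΔp ≥ ℏ/2

When we measure position with precision Δx, we necessarily introduce a momentum uncertainty:
Δp ≥ ℏ/(2Δx)
Δp_min = (1.055e-34 J·s) / (2 × 3.380e-09 m)
Δp_min = 1.560e-26 kg·m/s

The more precisely we measure position, the greater the momentum disturbance.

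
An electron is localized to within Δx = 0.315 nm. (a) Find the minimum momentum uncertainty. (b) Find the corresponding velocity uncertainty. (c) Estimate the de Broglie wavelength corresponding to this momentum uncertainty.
(a) Δp_min = 1.674 × 10^-25 kg·m/s
(b) Δv_min = 183.758 km/s
(c) λ_dB = 3.958 nm

Step-by-step:

(a) From the uncertainty principle:
Δp_min = ℏ/(2Δx) = (1.055e-34 J·s)/(2 × 3.150e-10 m) = 1.674e-25 kg·m/s

(b) The velocity uncertainty:
Δv = Δp/m = (1.674e-25 kg·m/s)/(9.109e-31 kg) = 1.838e+05 m/s = 183.758 km/s

(c) The de Broglie wavelength for this momentum:
λ = h/p = (6.626e-34 J·s)/(1.674e-25 kg·m/s) = 3.958e-09 m = 3.958 nm

Note: The de Broglie wavelength is comparable to the localization size, as expected from wave-particle duality.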